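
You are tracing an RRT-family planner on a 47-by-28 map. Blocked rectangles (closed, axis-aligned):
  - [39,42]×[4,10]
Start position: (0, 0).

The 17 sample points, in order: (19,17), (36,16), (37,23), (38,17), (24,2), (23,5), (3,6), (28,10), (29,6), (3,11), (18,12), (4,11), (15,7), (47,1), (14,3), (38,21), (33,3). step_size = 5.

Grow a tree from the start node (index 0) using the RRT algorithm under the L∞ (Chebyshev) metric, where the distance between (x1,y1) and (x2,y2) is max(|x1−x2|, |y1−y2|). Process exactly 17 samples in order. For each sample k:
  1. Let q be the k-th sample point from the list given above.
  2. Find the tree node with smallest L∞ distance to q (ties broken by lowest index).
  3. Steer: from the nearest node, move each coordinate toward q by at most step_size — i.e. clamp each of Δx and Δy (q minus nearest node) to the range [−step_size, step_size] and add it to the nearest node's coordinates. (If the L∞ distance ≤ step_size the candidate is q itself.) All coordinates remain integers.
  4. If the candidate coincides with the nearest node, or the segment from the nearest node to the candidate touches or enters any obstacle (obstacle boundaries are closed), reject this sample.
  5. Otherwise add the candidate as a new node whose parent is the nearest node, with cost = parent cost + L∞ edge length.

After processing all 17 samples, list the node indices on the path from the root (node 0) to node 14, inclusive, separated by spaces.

1. q=(19,17) nearest=0 d=19 new=(5,5) → add node 1 parent=0 cost=5
2. q=(36,16) nearest=1 d=31 new=(10,10) → add node 2 parent=1 cost=10
3. q=(37,23) nearest=2 d=27 new=(15,15) → add node 3 parent=2 cost=15
4. q=(38,17) nearest=3 d=23 new=(20,17) → add node 4 parent=3 cost=20
5. q=(24,2) nearest=3 d=13 new=(20,10) → add node 5 parent=3 cost=20
6. q=(23,5) nearest=5 d=5 new=(23,5) → add node 6 parent=5 cost=25
7. q=(3,6) nearest=1 d=2 new=(3,6) → add node 7 parent=1 cost=7
8. q=(28,10) nearest=6 d=5 new=(28,10) → add node 8 parent=6 cost=30
9. q=(29,6) nearest=8 d=4 new=(29,6) → add node 9 parent=8 cost=34
10. q=(3,11) nearest=7 d=5 new=(3,11) → add node 10 parent=7 cost=12
11. q=(18,12) nearest=5 d=2 new=(18,12) → add node 11 parent=5 cost=22
12. q=(4,11) nearest=10 d=1 new=(4,11) → add node 12 parent=10 cost=13
13. q=(15,7) nearest=2 d=5 new=(15,7) → add node 13 parent=2 cost=15
14. q=(47,1) nearest=9 d=18 new=(34,1) → add node 14 parent=9 cost=39
15. q=(14,3) nearest=13 d=4 new=(14,3) → add node 15 parent=13 cost=19
16. q=(38,21) nearest=8 d=11 new=(33,15) → add node 16 parent=8 cost=35
17. q=(33,3) nearest=14 d=2 new=(33,3) → add node 17 parent=14 cost=41

Path: 0 1 2 3 5 6 8 9 14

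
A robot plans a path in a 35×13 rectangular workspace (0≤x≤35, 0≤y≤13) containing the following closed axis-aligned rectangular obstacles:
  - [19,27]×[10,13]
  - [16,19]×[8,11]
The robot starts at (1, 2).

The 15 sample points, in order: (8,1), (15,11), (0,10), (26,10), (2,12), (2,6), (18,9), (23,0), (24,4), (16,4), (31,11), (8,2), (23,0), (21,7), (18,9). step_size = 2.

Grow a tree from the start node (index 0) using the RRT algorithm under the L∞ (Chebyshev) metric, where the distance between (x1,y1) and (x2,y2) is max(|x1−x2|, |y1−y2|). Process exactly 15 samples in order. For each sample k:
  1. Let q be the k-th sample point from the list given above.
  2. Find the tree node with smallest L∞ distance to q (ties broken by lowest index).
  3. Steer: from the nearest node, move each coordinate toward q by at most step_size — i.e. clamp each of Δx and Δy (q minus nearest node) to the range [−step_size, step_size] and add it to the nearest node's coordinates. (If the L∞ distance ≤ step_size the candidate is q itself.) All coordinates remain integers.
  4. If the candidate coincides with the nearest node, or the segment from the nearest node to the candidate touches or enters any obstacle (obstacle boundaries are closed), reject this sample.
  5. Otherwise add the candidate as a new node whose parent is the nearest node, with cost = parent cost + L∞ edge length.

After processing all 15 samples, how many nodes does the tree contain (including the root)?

1. q=(8,1) nearest=0 d=7 new=(3,1) → add node 1 parent=0 cost=2
2. q=(15,11) nearest=1 d=12 new=(5,3) → add node 2 parent=1 cost=4
3. q=(0,10) nearest=2 d=7 new=(3,5) → add node 3 parent=2 cost=6
4. q=(26,10) nearest=2 d=21 new=(7,5) → add node 4 parent=2 cost=6
5. q=(2,12) nearest=3 d=7 new=(2,7) → add node 5 parent=3 cost=8
6. q=(2,6) nearest=3 d=1 new=(2,6) → add node 6 parent=3 cost=7
7. q=(18,9) nearest=4 d=11 new=(9,7) → add node 7 parent=4 cost=8
8. q=(23,0) nearest=7 d=14 new=(11,5) → add node 8 parent=7 cost=10
9. q=(24,4) nearest=8 d=13 new=(13,4) → add node 9 parent=8 cost=12
10. q=(16,4) nearest=9 d=3 new=(15,4) → add node 10 parent=9 cost=14
11. q=(31,11) nearest=10 d=16 new=(17,6) → add node 11 parent=10 cost=16
12. q=(8,2) nearest=2 d=3 new=(7,2) → add node 12 parent=2 cost=6
13. q=(23,0) nearest=11 d=6 new=(19,4) → add node 13 parent=11 cost=18
14. q=(21,7) nearest=13 d=3 new=(21,6) → add node 14 parent=13 cost=20
15. q=(18,9) nearest=11 d=3 new=(18,8) → blocked by [16,19]×[8,11], reject

Node count: 15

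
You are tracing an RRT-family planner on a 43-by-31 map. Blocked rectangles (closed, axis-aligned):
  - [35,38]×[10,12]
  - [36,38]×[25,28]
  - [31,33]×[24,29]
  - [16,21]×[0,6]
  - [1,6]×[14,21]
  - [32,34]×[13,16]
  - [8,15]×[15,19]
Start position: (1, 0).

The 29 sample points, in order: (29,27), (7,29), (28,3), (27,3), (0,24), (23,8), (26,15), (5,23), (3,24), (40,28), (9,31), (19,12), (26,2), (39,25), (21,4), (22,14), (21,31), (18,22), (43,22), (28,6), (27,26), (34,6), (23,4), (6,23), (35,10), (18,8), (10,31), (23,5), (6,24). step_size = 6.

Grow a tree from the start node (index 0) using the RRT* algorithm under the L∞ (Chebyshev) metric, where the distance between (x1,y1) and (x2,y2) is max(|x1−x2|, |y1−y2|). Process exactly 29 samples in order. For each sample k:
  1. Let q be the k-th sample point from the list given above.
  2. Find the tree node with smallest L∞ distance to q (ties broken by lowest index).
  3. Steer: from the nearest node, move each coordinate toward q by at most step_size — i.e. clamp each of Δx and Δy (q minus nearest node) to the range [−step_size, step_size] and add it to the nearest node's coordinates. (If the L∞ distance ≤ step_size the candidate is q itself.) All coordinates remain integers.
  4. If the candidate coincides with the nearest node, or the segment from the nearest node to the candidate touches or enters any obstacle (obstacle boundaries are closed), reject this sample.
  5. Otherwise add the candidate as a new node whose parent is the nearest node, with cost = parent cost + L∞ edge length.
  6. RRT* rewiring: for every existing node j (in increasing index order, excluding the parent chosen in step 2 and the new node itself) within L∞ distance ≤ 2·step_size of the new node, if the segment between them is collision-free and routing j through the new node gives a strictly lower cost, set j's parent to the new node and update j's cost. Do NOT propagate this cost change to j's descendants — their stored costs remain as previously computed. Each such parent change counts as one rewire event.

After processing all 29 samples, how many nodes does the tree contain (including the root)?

1. q=(29,27) nearest=0 d=28 new=(7,6) → add node 1 parent=0 cost=6
2. q=(7,29) nearest=1 d=23 new=(7,12) → add node 2 parent=1 cost=12
3. q=(28,3) nearest=1 d=21 new=(13,3) → add node 3 parent=1 cost=12
4. q=(27,3) nearest=3 d=14 new=(19,3) → blocked by [16,21]×[0,6], reject
5. q=(0,24) nearest=2 d=12 new=(1,18) → blocked by [1,6]×[14,21], reject
6. q=(23,8) nearest=3 d=10 new=(19,8) → blocked by [16,21]×[0,6], reject
7. q=(26,15) nearest=3 d=13 new=(19,9) → blocked by [16,21]×[0,6], reject
8. q=(5,23) nearest=2 d=11 new=(5,18) → blocked by [1,6]×[14,21], reject
9. q=(3,24) nearest=2 d=12 new=(3,18) → blocked by [1,6]×[14,21], reject
10. q=(40,28) nearest=3 d=27 new=(19,9) → blocked by [16,21]×[0,6], reject
11. q=(9,31) nearest=2 d=19 new=(9,18) → blocked by [8,15]×[15,19], reject
12. q=(19,12) nearest=3 d=9 new=(19,9) → blocked by [16,21]×[0,6], reject
13. q=(26,2) nearest=3 d=13 new=(19,2) → blocked by [16,21]×[0,6], reject
14. q=(39,25) nearest=3 d=26 new=(19,9) → blocked by [16,21]×[0,6], reject
15. q=(21,4) nearest=3 d=8 new=(19,4) → blocked by [16,21]×[0,6], reject
16. q=(22,14) nearest=3 d=11 new=(19,9) → blocked by [16,21]×[0,6], reject
17. q=(21,31) nearest=2 d=19 new=(13,18) → blocked by [8,15]×[15,19], reject
18. q=(18,22) nearest=2 d=11 new=(13,18) → blocked by [8,15]×[15,19], reject
19. q=(43,22) nearest=3 d=30 new=(19,9) → blocked by [16,21]×[0,6], reject
20. q=(28,6) nearest=3 d=15 new=(19,6) → blocked by [16,21]×[0,6], reject
21. q=(27,26) nearest=1 d=20 new=(13,12) → add node 4 parent=1 cost=12
22. q=(34,6) nearest=3 d=21 new=(19,6) → blocked by [16,21]×[0,6], reject
23. q=(23,4) nearest=3 d=10 new=(19,4) → blocked by [16,21]×[0,6], reject
24. q=(6,23) nearest=2 d=11 new=(6,18) → blocked by [1,6]×[14,21], reject
25. q=(35,10) nearest=3 d=22 new=(19,9) → blocked by [16,21]×[0,6], reject
26. q=(18,8) nearest=3 d=5 new=(18,8) → blocked by [16,21]×[0,6], reject
27. q=(10,31) nearest=2 d=19 new=(10,18) → blocked by [8,15]×[15,19], reject
28. q=(23,5) nearest=3 d=10 new=(19,5) → blocked by [16,21]×[0,6], reject
29. q=(6,24) nearest=2 d=12 new=(6,18) → blocked by [1,6]×[14,21], reject

Node count: 5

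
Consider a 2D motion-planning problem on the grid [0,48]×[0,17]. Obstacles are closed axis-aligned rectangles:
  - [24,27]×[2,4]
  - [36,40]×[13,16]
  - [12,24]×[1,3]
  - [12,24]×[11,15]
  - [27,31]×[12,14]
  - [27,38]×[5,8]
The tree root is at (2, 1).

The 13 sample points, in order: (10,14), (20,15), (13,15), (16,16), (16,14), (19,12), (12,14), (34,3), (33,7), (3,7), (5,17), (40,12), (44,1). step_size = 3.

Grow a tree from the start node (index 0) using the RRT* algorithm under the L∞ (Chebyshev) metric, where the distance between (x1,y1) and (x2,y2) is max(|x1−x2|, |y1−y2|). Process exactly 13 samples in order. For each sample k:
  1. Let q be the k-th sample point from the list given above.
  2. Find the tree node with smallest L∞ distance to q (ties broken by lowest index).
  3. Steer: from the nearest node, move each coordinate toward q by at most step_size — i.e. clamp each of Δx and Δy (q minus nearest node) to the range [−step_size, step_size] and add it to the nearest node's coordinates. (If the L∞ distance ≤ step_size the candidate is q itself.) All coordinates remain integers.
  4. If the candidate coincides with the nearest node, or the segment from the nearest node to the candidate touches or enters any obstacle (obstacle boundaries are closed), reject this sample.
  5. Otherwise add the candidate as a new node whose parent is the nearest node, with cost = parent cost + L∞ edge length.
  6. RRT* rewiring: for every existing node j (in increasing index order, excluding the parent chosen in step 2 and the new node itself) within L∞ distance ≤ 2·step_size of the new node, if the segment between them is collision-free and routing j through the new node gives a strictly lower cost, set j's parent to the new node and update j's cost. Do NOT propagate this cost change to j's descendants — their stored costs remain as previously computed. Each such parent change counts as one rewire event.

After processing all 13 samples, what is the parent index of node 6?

Parent of node 6: 1

1. q=(10,14) nearest=0 d=13 new=(5,4) → add node 1 parent=0 cost=3
2. q=(20,15) nearest=1 d=15 new=(8,7) → add node 2 parent=1 cost=6
3. q=(13,15) nearest=2 d=8 new=(11,10) → add node 3 parent=2 cost=9
4. q=(16,16) nearest=3 d=6 new=(14,13) → blocked by [12,24]×[11,15], reject
5. q=(16,14) nearest=3 d=5 new=(14,13) → blocked by [12,24]×[11,15], reject
6. q=(19,12) nearest=3 d=8 new=(14,12) → blocked by [12,24]×[11,15], reject
7. q=(12,14) nearest=3 d=4 new=(12,13) → blocked by [12,24]×[11,15], reject
8. q=(34,3) nearest=3 d=23 new=(14,7) → add node 4 parent=3 cost=12
9. q=(33,7) nearest=4 d=19 new=(17,7) → add node 5 parent=4 cost=15
10. q=(3,7) nearest=1 d=3 new=(3,7) → add node 6 parent=1 cost=6
11. q=(5,17) nearest=3 d=7 new=(8,13) → add node 7 parent=3 cost=12
12. q=(40,12) nearest=5 d=23 new=(20,10) → add node 8 parent=5 cost=18
13. q=(44,1) nearest=8 d=24 new=(23,7) → add node 9 parent=8 cost=21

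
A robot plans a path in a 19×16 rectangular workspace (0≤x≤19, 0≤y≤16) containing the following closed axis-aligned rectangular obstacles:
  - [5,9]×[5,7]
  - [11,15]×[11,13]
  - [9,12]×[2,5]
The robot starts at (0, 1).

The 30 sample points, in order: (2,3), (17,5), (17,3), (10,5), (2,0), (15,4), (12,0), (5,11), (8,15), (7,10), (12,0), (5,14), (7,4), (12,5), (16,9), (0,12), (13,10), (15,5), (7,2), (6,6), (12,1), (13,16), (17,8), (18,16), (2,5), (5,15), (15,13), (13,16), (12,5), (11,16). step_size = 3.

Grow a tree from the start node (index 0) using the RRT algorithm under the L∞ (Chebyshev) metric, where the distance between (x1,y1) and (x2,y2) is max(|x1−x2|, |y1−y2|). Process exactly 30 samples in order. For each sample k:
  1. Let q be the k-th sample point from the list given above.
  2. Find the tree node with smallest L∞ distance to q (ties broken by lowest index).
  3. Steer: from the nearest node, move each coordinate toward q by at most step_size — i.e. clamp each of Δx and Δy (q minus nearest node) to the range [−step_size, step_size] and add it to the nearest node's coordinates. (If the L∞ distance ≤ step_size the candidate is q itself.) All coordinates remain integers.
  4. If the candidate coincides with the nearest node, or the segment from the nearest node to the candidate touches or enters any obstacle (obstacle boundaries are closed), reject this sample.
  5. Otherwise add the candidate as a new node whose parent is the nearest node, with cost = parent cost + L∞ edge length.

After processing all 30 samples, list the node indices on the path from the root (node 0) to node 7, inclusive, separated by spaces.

Path: 0 1 7

1. q=(2,3) nearest=0 d=2 new=(2,3) → add node 1 parent=0 cost=2
2. q=(17,5) nearest=1 d=15 new=(5,5) → blocked by [5,9]×[5,7], reject
3. q=(17,3) nearest=1 d=15 new=(5,3) → add node 2 parent=1 cost=5
4. q=(10,5) nearest=2 d=5 new=(8,5) → blocked by [5,9]×[5,7], reject
5. q=(2,0) nearest=0 d=2 new=(2,0) → add node 3 parent=0 cost=2
6. q=(15,4) nearest=2 d=10 new=(8,4) → add node 4 parent=2 cost=8
7. q=(12,0) nearest=4 d=4 new=(11,1) → blocked by [9,12]×[2,5], reject
8. q=(5,11) nearest=4 d=7 new=(5,7) → blocked by [5,9]×[5,7], reject
9. q=(8,15) nearest=4 d=11 new=(8,7) → blocked by [5,9]×[5,7], reject
10. q=(7,10) nearest=4 d=6 new=(7,7) → blocked by [5,9]×[5,7], reject
11. q=(12,0) nearest=4 d=4 new=(11,1) → blocked by [9,12]×[2,5], reject
12. q=(5,14) nearest=4 d=10 new=(5,7) → blocked by [5,9]×[5,7], reject
13. q=(7,4) nearest=4 d=1 new=(7,4) → add node 5 parent=4 cost=9
14. q=(12,5) nearest=4 d=4 new=(11,5) → blocked by [9,12]×[2,5], reject
15. q=(16,9) nearest=4 d=8 new=(11,7) → blocked by [5,9]×[5,7], reject
16. q=(0,12) nearest=4 d=8 new=(5,7) → blocked by [5,9]×[5,7], reject
17. q=(13,10) nearest=4 d=6 new=(11,7) → blocked by [5,9]×[5,7], reject
18. q=(15,5) nearest=4 d=7 new=(11,5) → blocked by [9,12]×[2,5], reject
19. q=(7,2) nearest=2 d=2 new=(7,2) → add node 6 parent=2 cost=7
20. q=(6,6) nearest=4 d=2 new=(6,6) → blocked by [5,9]×[5,7], reject
21. q=(12,1) nearest=4 d=4 new=(11,1) → blocked by [9,12]×[2,5], reject
22. q=(13,16) nearest=4 d=12 new=(11,7) → blocked by [5,9]×[5,7], reject
23. q=(17,8) nearest=4 d=9 new=(11,7) → blocked by [5,9]×[5,7], reject
24. q=(18,16) nearest=4 d=12 new=(11,7) → blocked by [5,9]×[5,7], reject
25. q=(2,5) nearest=1 d=2 new=(2,5) → add node 7 parent=1 cost=4
26. q=(5,15) nearest=7 d=10 new=(5,8) → add node 8 parent=7 cost=7
27. q=(15,13) nearest=4 d=9 new=(11,7) → blocked by [5,9]×[5,7], reject
28. q=(13,16) nearest=8 d=8 new=(8,11) → add node 9 parent=8 cost=10
29. q=(12,5) nearest=4 d=4 new=(11,5) → blocked by [9,12]×[2,5], reject
30. q=(11,16) nearest=9 d=5 new=(11,14) → add node 10 parent=9 cost=13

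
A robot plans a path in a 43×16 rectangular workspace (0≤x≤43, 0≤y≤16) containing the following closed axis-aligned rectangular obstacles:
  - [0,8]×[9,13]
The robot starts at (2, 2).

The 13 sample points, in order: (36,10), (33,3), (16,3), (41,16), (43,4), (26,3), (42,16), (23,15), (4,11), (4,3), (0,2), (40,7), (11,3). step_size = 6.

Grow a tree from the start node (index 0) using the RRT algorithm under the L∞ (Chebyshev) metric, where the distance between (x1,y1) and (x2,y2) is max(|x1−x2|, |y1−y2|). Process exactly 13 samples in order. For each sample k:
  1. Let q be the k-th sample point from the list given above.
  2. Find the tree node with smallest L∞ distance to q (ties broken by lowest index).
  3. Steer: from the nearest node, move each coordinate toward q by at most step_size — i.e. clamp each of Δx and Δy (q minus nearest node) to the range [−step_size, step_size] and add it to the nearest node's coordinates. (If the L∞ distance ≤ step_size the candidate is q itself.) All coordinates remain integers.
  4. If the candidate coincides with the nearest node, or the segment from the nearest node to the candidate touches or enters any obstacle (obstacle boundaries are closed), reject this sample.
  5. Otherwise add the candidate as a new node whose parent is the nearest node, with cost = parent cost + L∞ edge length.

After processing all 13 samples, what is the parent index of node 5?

1. q=(36,10) nearest=0 d=34 new=(8,8) → add node 1 parent=0 cost=6
2. q=(33,3) nearest=1 d=25 new=(14,3) → add node 2 parent=1 cost=12
3. q=(16,3) nearest=2 d=2 new=(16,3) → add node 3 parent=2 cost=14
4. q=(41,16) nearest=3 d=25 new=(22,9) → add node 4 parent=3 cost=20
5. q=(43,4) nearest=4 d=21 new=(28,4) → add node 5 parent=4 cost=26
6. q=(26,3) nearest=5 d=2 new=(26,3) → add node 6 parent=5 cost=28
7. q=(42,16) nearest=5 d=14 new=(34,10) → add node 7 parent=5 cost=32
8. q=(23,15) nearest=4 d=6 new=(23,15) → add node 8 parent=4 cost=26
9. q=(4,11) nearest=1 d=4 new=(4,11) → blocked by [0,8]×[9,13], reject
10. q=(4,3) nearest=0 d=2 new=(4,3) → add node 9 parent=0 cost=2
11. q=(0,2) nearest=0 d=2 new=(0,2) → add node 10 parent=0 cost=2
12. q=(40,7) nearest=7 d=6 new=(40,7) → add node 11 parent=7 cost=38
13. q=(11,3) nearest=2 d=3 new=(11,3) → add node 12 parent=2 cost=15

Parent of node 5: 4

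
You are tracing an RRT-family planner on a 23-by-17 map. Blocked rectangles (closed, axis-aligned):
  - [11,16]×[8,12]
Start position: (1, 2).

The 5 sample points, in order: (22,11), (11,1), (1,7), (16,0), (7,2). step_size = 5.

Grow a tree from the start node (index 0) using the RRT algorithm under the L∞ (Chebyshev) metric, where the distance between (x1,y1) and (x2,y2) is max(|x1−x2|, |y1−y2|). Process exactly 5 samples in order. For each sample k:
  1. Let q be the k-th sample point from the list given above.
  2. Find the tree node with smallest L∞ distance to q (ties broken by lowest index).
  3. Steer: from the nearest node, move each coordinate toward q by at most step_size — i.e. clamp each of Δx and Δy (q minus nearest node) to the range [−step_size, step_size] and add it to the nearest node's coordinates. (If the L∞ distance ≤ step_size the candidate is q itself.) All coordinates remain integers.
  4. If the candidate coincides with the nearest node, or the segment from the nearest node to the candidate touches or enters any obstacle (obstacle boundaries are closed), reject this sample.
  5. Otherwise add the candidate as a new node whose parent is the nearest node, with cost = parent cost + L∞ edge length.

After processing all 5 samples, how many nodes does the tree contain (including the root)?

1. q=(22,11) nearest=0 d=21 new=(6,7) → add node 1 parent=0 cost=5
2. q=(11,1) nearest=1 d=6 new=(11,2) → add node 2 parent=1 cost=10
3. q=(1,7) nearest=0 d=5 new=(1,7) → add node 3 parent=0 cost=5
4. q=(16,0) nearest=2 d=5 new=(16,0) → add node 4 parent=2 cost=15
5. q=(7,2) nearest=2 d=4 new=(7,2) → add node 5 parent=2 cost=14

Node count: 6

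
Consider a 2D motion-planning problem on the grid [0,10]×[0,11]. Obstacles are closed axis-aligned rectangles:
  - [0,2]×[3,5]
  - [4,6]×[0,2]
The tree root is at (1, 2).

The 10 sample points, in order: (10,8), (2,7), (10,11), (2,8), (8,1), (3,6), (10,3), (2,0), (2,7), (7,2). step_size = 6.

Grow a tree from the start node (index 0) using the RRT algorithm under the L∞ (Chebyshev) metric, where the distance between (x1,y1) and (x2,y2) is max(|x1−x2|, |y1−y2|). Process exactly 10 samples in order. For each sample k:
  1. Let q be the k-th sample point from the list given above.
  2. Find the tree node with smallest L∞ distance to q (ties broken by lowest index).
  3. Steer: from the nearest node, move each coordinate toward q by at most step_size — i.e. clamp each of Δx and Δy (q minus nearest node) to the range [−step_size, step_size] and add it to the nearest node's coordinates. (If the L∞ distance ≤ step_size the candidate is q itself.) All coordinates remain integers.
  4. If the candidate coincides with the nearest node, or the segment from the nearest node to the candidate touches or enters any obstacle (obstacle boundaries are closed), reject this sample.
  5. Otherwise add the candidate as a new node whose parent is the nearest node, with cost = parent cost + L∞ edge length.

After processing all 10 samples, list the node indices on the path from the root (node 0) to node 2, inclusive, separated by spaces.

1. q=(10,8) nearest=0 d=9 new=(7,8) → blocked by [0,2]×[3,5], reject
2. q=(2,7) nearest=0 d=5 new=(2,7) → blocked by [0,2]×[3,5], reject
3. q=(10,11) nearest=0 d=9 new=(7,8) → blocked by [0,2]×[3,5], reject
4. q=(2,8) nearest=0 d=6 new=(2,8) → blocked by [0,2]×[3,5], reject
5. q=(8,1) nearest=0 d=7 new=(7,1) → blocked by [4,6]×[0,2], reject
6. q=(3,6) nearest=0 d=4 new=(3,6) → blocked by [0,2]×[3,5], reject
7. q=(10,3) nearest=0 d=9 new=(7,3) → add node 1 parent=0 cost=6
8. q=(2,0) nearest=0 d=2 new=(2,0) → add node 2 parent=0 cost=2
9. q=(2,7) nearest=0 d=5 new=(2,7) → blocked by [0,2]×[3,5], reject
10. q=(7,2) nearest=1 d=1 new=(7,2) → add node 3 parent=1 cost=7

Path: 0 2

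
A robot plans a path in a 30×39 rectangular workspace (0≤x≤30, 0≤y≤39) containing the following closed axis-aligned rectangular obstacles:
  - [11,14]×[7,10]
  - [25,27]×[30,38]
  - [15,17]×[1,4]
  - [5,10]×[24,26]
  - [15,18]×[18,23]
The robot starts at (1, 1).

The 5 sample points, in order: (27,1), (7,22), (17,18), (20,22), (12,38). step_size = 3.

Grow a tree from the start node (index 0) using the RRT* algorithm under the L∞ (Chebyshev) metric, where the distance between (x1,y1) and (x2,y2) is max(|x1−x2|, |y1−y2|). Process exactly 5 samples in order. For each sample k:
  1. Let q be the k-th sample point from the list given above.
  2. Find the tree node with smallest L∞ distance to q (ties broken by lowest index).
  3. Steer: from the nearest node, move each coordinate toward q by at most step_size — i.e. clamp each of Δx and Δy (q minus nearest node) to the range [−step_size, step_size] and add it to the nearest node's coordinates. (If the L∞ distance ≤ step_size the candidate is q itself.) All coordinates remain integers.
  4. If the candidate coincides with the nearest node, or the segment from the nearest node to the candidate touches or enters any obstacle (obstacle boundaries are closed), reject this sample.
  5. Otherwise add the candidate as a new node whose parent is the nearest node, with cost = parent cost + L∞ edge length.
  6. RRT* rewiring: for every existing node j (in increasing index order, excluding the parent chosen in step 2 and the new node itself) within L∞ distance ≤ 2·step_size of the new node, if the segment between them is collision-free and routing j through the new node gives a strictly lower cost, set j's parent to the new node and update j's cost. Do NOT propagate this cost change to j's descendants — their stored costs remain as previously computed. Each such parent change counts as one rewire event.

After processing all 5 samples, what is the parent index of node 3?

Parent of node 3: 2

1. q=(27,1) nearest=0 d=26 new=(4,1) → add node 1 parent=0 cost=3
2. q=(7,22) nearest=0 d=21 new=(4,4) → add node 2 parent=0 cost=3
3. q=(17,18) nearest=2 d=14 new=(7,7) → add node 3 parent=2 cost=6
4. q=(20,22) nearest=3 d=15 new=(10,10) → add node 4 parent=3 cost=9
5. q=(12,38) nearest=4 d=28 new=(12,13) → add node 5 parent=4 cost=12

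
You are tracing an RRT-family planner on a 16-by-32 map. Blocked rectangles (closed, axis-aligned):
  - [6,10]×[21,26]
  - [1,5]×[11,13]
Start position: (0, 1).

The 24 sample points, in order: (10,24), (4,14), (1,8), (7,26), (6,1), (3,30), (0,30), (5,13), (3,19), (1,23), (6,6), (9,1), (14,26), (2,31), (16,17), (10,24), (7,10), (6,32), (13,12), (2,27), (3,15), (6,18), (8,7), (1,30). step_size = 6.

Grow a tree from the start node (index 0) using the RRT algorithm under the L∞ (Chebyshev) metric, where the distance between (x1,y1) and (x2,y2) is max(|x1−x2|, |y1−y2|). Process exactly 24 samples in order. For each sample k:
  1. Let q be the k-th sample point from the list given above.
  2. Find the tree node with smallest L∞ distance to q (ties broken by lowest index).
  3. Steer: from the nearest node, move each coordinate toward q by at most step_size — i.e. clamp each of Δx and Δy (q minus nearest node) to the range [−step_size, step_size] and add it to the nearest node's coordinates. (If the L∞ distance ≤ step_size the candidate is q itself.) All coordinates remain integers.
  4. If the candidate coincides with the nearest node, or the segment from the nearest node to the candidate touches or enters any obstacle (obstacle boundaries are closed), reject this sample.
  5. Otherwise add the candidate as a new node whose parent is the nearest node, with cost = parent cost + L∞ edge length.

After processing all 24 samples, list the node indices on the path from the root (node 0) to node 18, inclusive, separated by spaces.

1. q=(10,24) nearest=0 d=23 new=(6,7) → add node 1 parent=0 cost=6
2. q=(4,14) nearest=1 d=7 new=(4,13) → blocked by [1,5]×[11,13], reject
3. q=(1,8) nearest=1 d=5 new=(1,8) → add node 2 parent=1 cost=11
4. q=(7,26) nearest=2 d=18 new=(7,14) → blocked by [1,5]×[11,13], reject
5. q=(6,1) nearest=0 d=6 new=(6,1) → add node 3 parent=0 cost=6
6. q=(3,30) nearest=2 d=22 new=(3,14) → blocked by [1,5]×[11,13], reject
7. q=(0,30) nearest=2 d=22 new=(0,14) → add node 4 parent=2 cost=17
8. q=(5,13) nearest=2 d=5 new=(5,13) → blocked by [1,5]×[11,13], reject
9. q=(3,19) nearest=4 d=5 new=(3,19) → add node 5 parent=4 cost=22
10. q=(1,23) nearest=5 d=4 new=(1,23) → add node 6 parent=5 cost=26
11. q=(6,6) nearest=1 d=1 new=(6,6) → add node 7 parent=1 cost=7
12. q=(9,1) nearest=3 d=3 new=(9,1) → add node 8 parent=3 cost=9
13. q=(14,26) nearest=5 d=11 new=(9,25) → blocked by [6,10]×[21,26], reject
14. q=(2,31) nearest=6 d=8 new=(2,29) → add node 9 parent=6 cost=32
15. q=(16,17) nearest=1 d=10 new=(12,13) → add node 10 parent=1 cost=12
16. q=(10,24) nearest=5 d=7 new=(9,24) → blocked by [6,10]×[21,26], reject
17. q=(7,10) nearest=1 d=3 new=(7,10) → add node 11 parent=1 cost=9
18. q=(6,32) nearest=9 d=4 new=(6,32) → add node 12 parent=9 cost=36
19. q=(13,12) nearest=10 d=1 new=(13,12) → add node 13 parent=10 cost=13
20. q=(2,27) nearest=9 d=2 new=(2,27) → add node 14 parent=9 cost=34
21. q=(3,15) nearest=4 d=3 new=(3,15) → add node 15 parent=4 cost=20
22. q=(6,18) nearest=5 d=3 new=(6,18) → add node 16 parent=5 cost=25
23. q=(8,7) nearest=1 d=2 new=(8,7) → add node 17 parent=1 cost=8
24. q=(1,30) nearest=9 d=1 new=(1,30) → add node 18 parent=9 cost=33

Path: 0 1 2 4 5 6 9 18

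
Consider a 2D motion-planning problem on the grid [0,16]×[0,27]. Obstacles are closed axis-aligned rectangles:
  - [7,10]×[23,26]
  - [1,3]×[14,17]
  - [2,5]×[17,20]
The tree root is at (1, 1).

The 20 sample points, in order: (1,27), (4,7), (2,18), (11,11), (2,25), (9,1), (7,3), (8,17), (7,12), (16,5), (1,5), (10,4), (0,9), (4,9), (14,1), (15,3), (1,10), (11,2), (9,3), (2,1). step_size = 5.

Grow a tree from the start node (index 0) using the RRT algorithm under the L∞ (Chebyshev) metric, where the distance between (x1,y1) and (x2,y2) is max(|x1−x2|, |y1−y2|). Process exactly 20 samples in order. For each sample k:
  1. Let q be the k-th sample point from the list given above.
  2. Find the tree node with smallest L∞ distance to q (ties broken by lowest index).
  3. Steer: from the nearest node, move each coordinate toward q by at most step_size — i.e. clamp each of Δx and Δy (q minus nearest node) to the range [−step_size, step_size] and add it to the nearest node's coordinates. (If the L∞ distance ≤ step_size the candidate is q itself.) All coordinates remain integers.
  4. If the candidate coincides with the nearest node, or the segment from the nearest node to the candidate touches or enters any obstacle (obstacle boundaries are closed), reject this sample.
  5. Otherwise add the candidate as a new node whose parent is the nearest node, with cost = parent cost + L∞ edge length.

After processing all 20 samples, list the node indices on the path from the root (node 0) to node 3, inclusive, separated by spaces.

1. q=(1,27) nearest=0 d=26 new=(1,6) → add node 1 parent=0 cost=5
2. q=(4,7) nearest=1 d=3 new=(4,7) → add node 2 parent=1 cost=8
3. q=(2,18) nearest=2 d=11 new=(2,12) → add node 3 parent=2 cost=13
4. q=(11,11) nearest=2 d=7 new=(9,11) → add node 4 parent=2 cost=13
5. q=(2,25) nearest=3 d=13 new=(2,17) → blocked by [1,3]×[14,17], reject
6. q=(9,1) nearest=2 d=6 new=(9,2) → add node 5 parent=2 cost=13
7. q=(7,3) nearest=5 d=2 new=(7,3) → add node 6 parent=5 cost=15
8. q=(8,17) nearest=3 d=6 new=(7,17) → add node 7 parent=3 cost=18
9. q=(7,12) nearest=4 d=2 new=(7,12) → add node 8 parent=4 cost=15
10. q=(16,5) nearest=4 d=7 new=(14,6) → add node 9 parent=4 cost=18
11. q=(1,5) nearest=1 d=1 new=(1,5) → add node 10 parent=1 cost=6
12. q=(10,4) nearest=5 d=2 new=(10,4) → add node 11 parent=5 cost=15
13. q=(0,9) nearest=1 d=3 new=(0,9) → add node 12 parent=1 cost=8
14. q=(4,9) nearest=2 d=2 new=(4,9) → add node 13 parent=2 cost=10
15. q=(14,1) nearest=11 d=4 new=(14,1) → add node 14 parent=11 cost=19
16. q=(15,3) nearest=14 d=2 new=(15,3) → add node 15 parent=14 cost=21
17. q=(1,10) nearest=12 d=1 new=(1,10) → add node 16 parent=12 cost=9
18. q=(11,2) nearest=5 d=2 new=(11,2) → add node 17 parent=5 cost=15
19. q=(9,3) nearest=5 d=1 new=(9,3) → add node 18 parent=5 cost=14
20. q=(2,1) nearest=0 d=1 new=(2,1) → add node 19 parent=0 cost=1

Path: 0 1 2 3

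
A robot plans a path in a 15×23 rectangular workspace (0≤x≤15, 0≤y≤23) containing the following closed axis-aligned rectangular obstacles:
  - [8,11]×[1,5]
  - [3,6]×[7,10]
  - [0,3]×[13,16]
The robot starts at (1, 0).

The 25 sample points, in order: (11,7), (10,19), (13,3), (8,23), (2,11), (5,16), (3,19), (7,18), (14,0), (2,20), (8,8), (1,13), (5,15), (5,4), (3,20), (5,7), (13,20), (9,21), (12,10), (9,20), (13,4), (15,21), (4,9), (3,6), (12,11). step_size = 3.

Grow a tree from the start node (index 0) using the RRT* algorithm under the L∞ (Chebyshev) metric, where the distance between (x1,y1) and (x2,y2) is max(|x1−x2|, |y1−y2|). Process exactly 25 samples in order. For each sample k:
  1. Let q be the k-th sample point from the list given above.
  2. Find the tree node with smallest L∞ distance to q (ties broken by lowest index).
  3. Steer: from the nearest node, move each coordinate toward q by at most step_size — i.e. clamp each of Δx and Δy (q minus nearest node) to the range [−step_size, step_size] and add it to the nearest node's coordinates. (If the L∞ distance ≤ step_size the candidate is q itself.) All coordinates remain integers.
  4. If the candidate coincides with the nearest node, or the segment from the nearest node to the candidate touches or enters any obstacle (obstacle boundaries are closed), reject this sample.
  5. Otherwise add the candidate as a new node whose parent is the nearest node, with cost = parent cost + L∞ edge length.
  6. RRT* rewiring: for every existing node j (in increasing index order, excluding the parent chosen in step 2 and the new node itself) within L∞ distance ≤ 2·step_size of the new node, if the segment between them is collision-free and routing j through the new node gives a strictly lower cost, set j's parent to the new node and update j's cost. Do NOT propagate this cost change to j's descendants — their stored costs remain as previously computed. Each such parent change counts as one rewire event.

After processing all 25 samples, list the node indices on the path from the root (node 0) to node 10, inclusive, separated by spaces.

1. q=(11,7) nearest=0 d=10 new=(4,3) → add node 1 parent=0 cost=3
2. q=(10,19) nearest=1 d=16 new=(7,6) → add node 2 parent=1 cost=6
3. q=(13,3) nearest=2 d=6 new=(10,3) → blocked by [8,11]×[1,5], reject
4. q=(8,23) nearest=2 d=17 new=(8,9) → add node 3 parent=2 cost=9
5. q=(2,11) nearest=2 d=5 new=(4,9) → blocked by [3,6]×[7,10], reject
6. q=(5,16) nearest=3 d=7 new=(5,12) → add node 4 parent=3 cost=12
7. q=(3,19) nearest=4 d=7 new=(3,15) → blocked by [0,3]×[13,16], reject
8. q=(7,18) nearest=4 d=6 new=(7,15) → add node 5 parent=4 cost=15
9. q=(14,0) nearest=2 d=7 new=(10,3) → blocked by [8,11]×[1,5], reject
10. q=(2,20) nearest=5 d=5 new=(4,18) → add node 6 parent=5 cost=18
11. q=(8,8) nearest=3 d=1 new=(8,8) → add node 7 parent=3 cost=10
12. q=(1,13) nearest=4 d=4 new=(2,13) → blocked by [0,3]×[13,16], reject
13. q=(5,15) nearest=5 d=2 new=(5,15) → add node 8 parent=5 cost=17
14. q=(5,4) nearest=1 d=1 new=(5,4) → add node 9 parent=1 cost=4; rewire 7→9 (8<10)
15. q=(3,20) nearest=6 d=2 new=(3,20) → add node 10 parent=6 cost=20
16. q=(5,7) nearest=2 d=2 new=(5,7) → blocked by [3,6]×[7,10], reject
17. q=(13,20) nearest=5 d=6 new=(10,18) → add node 11 parent=5 cost=18
18. q=(9,21) nearest=11 d=3 new=(9,21) → add node 12 parent=11 cost=21
19. q=(12,10) nearest=3 d=4 new=(11,10) → add node 13 parent=3 cost=12
20. q=(9,20) nearest=12 d=1 new=(9,20) → add node 14 parent=12 cost=22
21. q=(13,4) nearest=3 d=5 new=(11,6) → add node 15 parent=3 cost=12
22. q=(15,21) nearest=11 d=5 new=(13,21) → add node 16 parent=11 cost=21
23. q=(4,9) nearest=2 d=3 new=(4,9) → blocked by [3,6]×[7,10], reject
24. q=(3,6) nearest=9 d=2 new=(3,6) → add node 17 parent=9 cost=6
25. q=(12,11) nearest=13 d=1 new=(12,11) → add node 18 parent=13 cost=13

Path: 0 1 2 3 4 5 6 10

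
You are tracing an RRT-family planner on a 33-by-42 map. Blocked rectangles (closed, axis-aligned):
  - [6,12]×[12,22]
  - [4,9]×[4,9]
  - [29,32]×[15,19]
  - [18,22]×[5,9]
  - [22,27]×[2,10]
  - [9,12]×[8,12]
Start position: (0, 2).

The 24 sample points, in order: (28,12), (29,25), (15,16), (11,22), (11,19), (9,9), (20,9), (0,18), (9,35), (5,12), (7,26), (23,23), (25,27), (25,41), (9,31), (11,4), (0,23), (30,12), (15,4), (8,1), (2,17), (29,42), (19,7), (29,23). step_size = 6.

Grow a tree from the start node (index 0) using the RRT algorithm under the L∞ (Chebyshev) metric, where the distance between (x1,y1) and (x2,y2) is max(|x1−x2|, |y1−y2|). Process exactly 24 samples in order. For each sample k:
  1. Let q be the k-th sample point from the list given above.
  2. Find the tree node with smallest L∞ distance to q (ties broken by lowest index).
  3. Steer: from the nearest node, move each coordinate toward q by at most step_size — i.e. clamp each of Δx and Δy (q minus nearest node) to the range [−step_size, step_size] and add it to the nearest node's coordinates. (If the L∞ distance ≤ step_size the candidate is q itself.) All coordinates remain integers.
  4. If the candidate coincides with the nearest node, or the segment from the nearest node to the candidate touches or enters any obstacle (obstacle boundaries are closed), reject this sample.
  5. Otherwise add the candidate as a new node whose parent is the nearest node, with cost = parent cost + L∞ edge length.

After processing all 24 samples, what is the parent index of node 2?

Parent of node 2: 1

1. q=(28,12) nearest=0 d=28 new=(6,8) → blocked by [4,9]×[4,9], reject
2. q=(29,25) nearest=0 d=29 new=(6,8) → blocked by [4,9]×[4,9], reject
3. q=(15,16) nearest=0 d=15 new=(6,8) → blocked by [4,9]×[4,9], reject
4. q=(11,22) nearest=0 d=20 new=(6,8) → blocked by [4,9]×[4,9], reject
5. q=(11,19) nearest=0 d=17 new=(6,8) → blocked by [4,9]×[4,9], reject
6. q=(9,9) nearest=0 d=9 new=(6,8) → blocked by [4,9]×[4,9], reject
7. q=(20,9) nearest=0 d=20 new=(6,8) → blocked by [4,9]×[4,9], reject
8. q=(0,18) nearest=0 d=16 new=(0,8) → add node 1 parent=0 cost=6
9. q=(9,35) nearest=1 d=27 new=(6,14) → blocked by [6,12]×[12,22], reject
10. q=(5,12) nearest=1 d=5 new=(5,12) → add node 2 parent=1 cost=11
11. q=(7,26) nearest=2 d=14 new=(7,18) → blocked by [6,12]×[12,22], reject
12. q=(23,23) nearest=2 d=18 new=(11,18) → blocked by [6,12]×[12,22], reject
13. q=(25,27) nearest=2 d=20 new=(11,18) → blocked by [6,12]×[12,22], reject
14. q=(25,41) nearest=2 d=29 new=(11,18) → blocked by [6,12]×[12,22], reject
15. q=(9,31) nearest=2 d=19 new=(9,18) → blocked by [6,12]×[12,22], reject
16. q=(11,4) nearest=2 d=8 new=(11,6) → blocked by [4,9]×[4,9], reject
17. q=(0,23) nearest=2 d=11 new=(0,18) → add node 3 parent=2 cost=17
18. q=(30,12) nearest=2 d=25 new=(11,12) → blocked by [6,12]×[12,22], reject
19. q=(15,4) nearest=2 d=10 new=(11,6) → blocked by [4,9]×[4,9], reject
20. q=(8,1) nearest=0 d=8 new=(6,1) → add node 4 parent=0 cost=6
21. q=(2,17) nearest=3 d=2 new=(2,17) → add node 5 parent=3 cost=19
22. q=(29,42) nearest=5 d=27 new=(8,23) → blocked by [6,12]×[12,22], reject
23. q=(19,7) nearest=4 d=13 new=(12,7) → blocked by [4,9]×[4,9], reject
24. q=(29,23) nearest=4 d=23 new=(12,7) → blocked by [4,9]×[4,9], reject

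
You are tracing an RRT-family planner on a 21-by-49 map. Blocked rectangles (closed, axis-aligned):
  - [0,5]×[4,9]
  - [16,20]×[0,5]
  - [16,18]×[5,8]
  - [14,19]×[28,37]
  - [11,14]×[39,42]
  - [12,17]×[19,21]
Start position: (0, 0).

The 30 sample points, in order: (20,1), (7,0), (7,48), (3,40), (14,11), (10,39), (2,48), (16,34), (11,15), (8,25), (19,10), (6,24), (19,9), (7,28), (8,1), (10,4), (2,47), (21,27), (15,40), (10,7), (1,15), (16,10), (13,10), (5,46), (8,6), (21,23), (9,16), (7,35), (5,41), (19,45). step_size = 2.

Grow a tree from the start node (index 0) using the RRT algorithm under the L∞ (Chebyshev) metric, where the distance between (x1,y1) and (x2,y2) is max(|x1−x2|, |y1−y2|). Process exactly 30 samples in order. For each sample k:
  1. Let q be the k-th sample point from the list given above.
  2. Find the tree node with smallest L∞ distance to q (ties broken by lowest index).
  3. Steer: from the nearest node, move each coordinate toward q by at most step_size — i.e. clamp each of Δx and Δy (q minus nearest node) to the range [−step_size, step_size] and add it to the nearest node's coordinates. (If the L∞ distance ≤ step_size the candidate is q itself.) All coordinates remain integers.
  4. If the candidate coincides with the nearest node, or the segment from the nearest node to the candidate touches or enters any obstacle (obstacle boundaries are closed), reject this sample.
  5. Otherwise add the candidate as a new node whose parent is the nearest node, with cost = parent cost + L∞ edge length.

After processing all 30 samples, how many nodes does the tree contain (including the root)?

1. q=(20,1) nearest=0 d=20 new=(2,1) → add node 1 parent=0 cost=2
2. q=(7,0) nearest=1 d=5 new=(4,0) → add node 2 parent=1 cost=4
3. q=(7,48) nearest=1 d=47 new=(4,3) → add node 3 parent=1 cost=4
4. q=(3,40) nearest=3 d=37 new=(3,5) → blocked by [0,5]×[4,9], reject
5. q=(14,11) nearest=3 d=10 new=(6,5) → blocked by [0,5]×[4,9], reject
6. q=(10,39) nearest=3 d=36 new=(6,5) → blocked by [0,5]×[4,9], reject
7. q=(2,48) nearest=3 d=45 new=(2,5) → blocked by [0,5]×[4,9], reject
8. q=(16,34) nearest=3 d=31 new=(6,5) → blocked by [0,5]×[4,9], reject
9. q=(11,15) nearest=3 d=12 new=(6,5) → blocked by [0,5]×[4,9], reject
10. q=(8,25) nearest=3 d=22 new=(6,5) → blocked by [0,5]×[4,9], reject
11. q=(19,10) nearest=2 d=15 new=(6,2) → add node 4 parent=2 cost=6
12. q=(6,24) nearest=3 d=21 new=(6,5) → blocked by [0,5]×[4,9], reject
13. q=(19,9) nearest=4 d=13 new=(8,4) → add node 5 parent=4 cost=8
14. q=(7,28) nearest=5 d=24 new=(7,6) → add node 6 parent=5 cost=10
15. q=(8,1) nearest=4 d=2 new=(8,1) → add node 7 parent=4 cost=8
16. q=(10,4) nearest=5 d=2 new=(10,4) → add node 8 parent=5 cost=10
17. q=(2,47) nearest=6 d=41 new=(5,8) → blocked by [0,5]×[4,9], reject
18. q=(21,27) nearest=6 d=21 new=(9,8) → add node 9 parent=6 cost=12
19. q=(15,40) nearest=9 d=32 new=(11,10) → add node 10 parent=9 cost=14
20. q=(10,7) nearest=9 d=1 new=(10,7) → add node 11 parent=9 cost=13
21. q=(1,15) nearest=9 d=8 new=(7,10) → add node 12 parent=9 cost=14
22. q=(16,10) nearest=10 d=5 new=(13,10) → add node 13 parent=10 cost=16
23. q=(13,10) nearest=13 d=0 → coincident, reject
24. q=(5,46) nearest=10 d=36 new=(9,12) → add node 14 parent=10 cost=16
25. q=(8,6) nearest=6 d=1 new=(8,6) → add node 15 parent=6 cost=11
26. q=(21,23) nearest=14 d=12 new=(11,14) → add node 16 parent=14 cost=18
27. q=(9,16) nearest=16 d=2 new=(9,16) → add node 17 parent=16 cost=20
28. q=(7,35) nearest=17 d=19 new=(7,18) → add node 18 parent=17 cost=22
29. q=(5,41) nearest=18 d=23 new=(5,20) → add node 19 parent=18 cost=24
30. q=(19,45) nearest=19 d=25 new=(7,22) → add node 20 parent=19 cost=26

Node count: 21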